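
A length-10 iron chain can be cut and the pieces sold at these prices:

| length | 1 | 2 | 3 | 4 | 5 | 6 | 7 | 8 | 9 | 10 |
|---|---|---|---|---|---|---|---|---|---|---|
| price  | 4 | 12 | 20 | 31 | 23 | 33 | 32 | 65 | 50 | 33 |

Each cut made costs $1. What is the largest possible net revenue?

Consider every possible first cut. r[k] is the best of p[i]+r[k−i] over all sellable i≤k, charging 1 whenever i<k.
r[1] = 4
r[2] = 12
r[3] = 20
r[4] = 31
r[5] = 34  (first piece 1, then r[4]=31)
r[6] = 42  (first piece 2, then r[4]=31)
r[7] = 50  (first piece 3, then r[4]=31)
r[8] = 65
r[9] = 68  (first piece 1, then r[8]=65)
r[10] = 76  (first piece 2, then r[8]=65)
One optimal plan: pieces 8 + 2 (1 cut) → $77 − $1 = $76.

76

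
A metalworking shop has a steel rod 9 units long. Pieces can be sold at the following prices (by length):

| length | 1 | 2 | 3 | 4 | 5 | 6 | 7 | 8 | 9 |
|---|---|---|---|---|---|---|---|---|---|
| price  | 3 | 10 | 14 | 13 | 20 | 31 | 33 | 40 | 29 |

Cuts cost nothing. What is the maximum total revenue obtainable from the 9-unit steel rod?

Let r[k] be the best obtainable value from length k. For each k, try every first piece i and keep the best of price[i] + r[k−i].
r[1] = 3
r[2] = max(3+3, 10+0) = 10
r[3] = max(3+10, 10+3, 14+0) = 14
r[4] = max(3+14, 10+10, 14+3, 13+0) = 20
r[5] = max(3+20, 10+14, 14+10, 13+3, 20+0) = 24
r[6] = max(3+24, 10+20, 14+14, 13+10, 20+3, 31+0) = 31
r[7] = max(3+31, 10+24, 14+20, …, 31+3, 33+0) = 34
r[8] = max(3+34, 10+31, 14+24, …, 33+3, 40+0) = 41
r[9] = max(3+41, 10+34, 14+31, …, 40+3, 29+0) = 45
One optimal cutting: 6 + 3 → $31 + $14 = $45.

45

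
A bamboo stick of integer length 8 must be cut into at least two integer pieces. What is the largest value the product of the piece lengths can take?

18

Define g[k] = max over 1≤i<k of i · max(k−i, g[k−i]); the inner max lets the remainder stay uncut if that's better.
Small cases: g[2]=1.
g[3] = max(1·2, 2·1) = 2
g[4] = max(1·3, 2·2, 3·1) = 4
g[5] = max(1·4, 2·3, 3·2, 4·1) = 6
g[6] = max(1·6, 2·4, 3·3, 4·2, 5·1) = 9
g[7] = max(1·9, 2·6, 3·4, 4·3, 5·2, 6·1) = 12
g[8] = max(1·12, 2·9, 3·6, …, 6·2, 7·1) = 18
One optimal split: 3 + 3 + 2; product 3·3·2 = 18.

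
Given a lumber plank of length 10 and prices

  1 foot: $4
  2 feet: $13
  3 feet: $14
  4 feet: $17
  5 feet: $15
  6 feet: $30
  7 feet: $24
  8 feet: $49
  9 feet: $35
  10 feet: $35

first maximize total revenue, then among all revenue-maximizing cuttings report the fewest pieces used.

5

Let r[k] be the best obtainable value from length k. For each k, try every first piece i and keep the best of price[i] + r[k−i].
r[1] = 4
r[2] = 13
r[3] = 17  (first piece 1, then r[2]=13)
r[4] = 26  (first piece 2, then r[2]=13)
r[5] = 30  (first piece 1, then r[4]=26)
r[6] = 39  (first piece 2, then r[4]=26)
r[7] = 43  (first piece 1, then r[6]=39)
r[8] = 52  (first piece 2, then r[6]=39)
r[9] = 56  (first piece 1, then r[8]=52)
r[10] = 65  (first piece 2, then r[8]=52)
Maximum revenue is $65.
Now minimize piece count subject to staying optimal: for each k, pieces[k] = 1 + min over i with p[i]+r[k−i]=r[k] of pieces[k−i].
pieces[7] = 4
pieces[8] = 4
pieces[9] = 5
pieces[10] = 5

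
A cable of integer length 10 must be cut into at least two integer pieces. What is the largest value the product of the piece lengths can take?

36

Define m[k] = max over 1≤i<k of i · max(k−i, m[k−i]); the inner max lets the remainder stay uncut if that's better.
m[2] = 1×max(1,0) = 1×1 = 1
m[3] = 1×max(2,1) = 1×2 = 2
m[4] = 2×max(2,1) = 2×2 = 4
m[5] = 2×max(3,2) = 2×3 = 6
m[6] = 3×max(3,2) = 3×3 = 9
m[7] = 2×max(5,6) = 2×6 = 12
m[8] = 2×max(6,9) = 2×9 = 18
m[9] = 3×max(6,9) = 3×9 = 27
m[10] = 2×max(8,18) = 2×18 = 36
One optimal split: 3 + 3 + 2 + 2; product 3×3×2×2 = 36.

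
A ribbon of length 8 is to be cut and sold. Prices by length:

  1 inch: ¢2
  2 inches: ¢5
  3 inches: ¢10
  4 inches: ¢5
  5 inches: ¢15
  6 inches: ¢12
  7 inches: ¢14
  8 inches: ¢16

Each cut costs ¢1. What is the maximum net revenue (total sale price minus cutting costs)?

24

Let r[k] be the best obtainable value from length k. For each k, try every first piece i and keep the best of price[i] + r[k−i] minus the 1 cut fee when i<k.
r[1] = 2
r[2] = max(2+2-1, 5+0) = 5
r[3] = max(2+5-1, 5+2-1, 10+0) = 10
r[4] = max(2+10-1, 5+5-1, 10+2-1, 5+0) = 11
r[5] = max(2+11-1, 5+10-1, 10+5-1, 5+2-1, 15+0) = 15
r[6] = max(2+15-1, 5+11-1, 10+10-1, 5+5-1, 15+2-1, 12+0) = 19
r[7] = max(2+19-1, 5+15-1, 10+11-1, …, 12+2-1, 14+0) = 20
r[8] = max(2+20-1, 5+19-1, 10+15-1, …, 14+2-1, 16+0) = 24
One optimal plan: pieces 5 + 3 (1 cut) → ¢25 − ¢1 = ¢24.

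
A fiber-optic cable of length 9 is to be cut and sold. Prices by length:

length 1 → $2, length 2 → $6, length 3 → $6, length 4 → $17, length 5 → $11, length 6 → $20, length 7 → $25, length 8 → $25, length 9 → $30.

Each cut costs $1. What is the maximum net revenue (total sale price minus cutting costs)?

Consider every possible first cut. net[k] is the best of p[i]+net[k−i] over all sellable i≤k, charging 1 whenever i<k.
net[1] = 2
net[2] = max(2+2-1, 6+0) = 6
net[3] = max(2+6-1, 6+2-1, 6+0) = 7
net[4] = max(2+7-1, 6+6-1, 6+2-1, 17+0) = 17
net[5] = max(2+17-1, 6+7-1, 6+6-1, 17+2-1, 11+0) = 18
net[6] = max(2+18-1, 6+17-1, 6+7-1, 17+6-1, 11+2-1, 20+0) = 22
net[7] = max(2+22-1, 6+18-1, 6+17-1, …, 20+2-1, 25+0) = 25
net[8] = max(2+25-1, 6+22-1, 6+18-1, …, 25+2-1, 25+0) = 33
net[9] = max(2+33-1, 6+25-1, 6+22-1, …, 25+2-1, 30+0) = 34
One optimal plan: pieces 4 + 4 + 1 (2 cuts) → $36 − $2 = $34.

34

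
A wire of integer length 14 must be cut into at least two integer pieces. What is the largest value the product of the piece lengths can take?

Let P[k] be the best product for length k (with at least one cut). For each first piece i, the rest contributes max(k−i, P[k−i]).
P[2] = 1·max(1,0) = 1·1 = 1
P[3] = max(1·2, 2·1) = 2
P[4] = max(1·3, 2·2, 3·1) = 4
P[5] = max(1·4, 2·3, 3·2, 4·1) = 6
P[6] = max(1·6, 2·4, 3·3, 4·2, 5·1) = 9
P[7] = max(1·9, 2·6, 3·4, 4·3, 5·2, 6·1) = 12
P[8] = max(1·12, 2·9, 3·6, …, 6·2, 7·1) = 18
P[9] = max(1·18, 2·12, 3·9, …, 7·2, 8·1) = 27
P[10] = max(1·27, 2·18, 3·12, …, 8·2, 9·1) = 36
P[11] = max(1·36, 2·27, 3·18, …, 9·2, 10·1) = 54
P[12] = max(1·54, 2·36, 3·27, …, 10·2, 11·1) = 81
P[13] = max(1·81, 2·54, 3·36, …, 11·2, 12·1) = 108
P[14] = max(1·108, 2·81, 3·54, …, 12·2, 13·1) = 162
One optimal split: 3 + 3 + 3 + 3 + 2; product 3·3·3·3·2 = 162.

162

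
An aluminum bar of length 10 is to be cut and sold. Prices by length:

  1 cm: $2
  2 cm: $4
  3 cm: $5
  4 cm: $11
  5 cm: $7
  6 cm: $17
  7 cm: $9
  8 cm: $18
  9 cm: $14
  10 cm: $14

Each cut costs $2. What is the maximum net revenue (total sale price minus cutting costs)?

26

Consider every possible first cut. v[k] is the best of p[i]+v[k−i] over all sellable i≤k, charging 2 whenever i<k.
v[1] = 2
v[2] = 4
v[3] = 5
v[4] = 11
v[5] = 11  (first piece 1, then v[4]=11)
v[6] = 17
v[7] = 17  (first piece 1, then v[6]=17)
v[8] = 20  (first piece 4, then v[4]=11)
v[9] = 20  (first piece 1, then v[8]=20)
v[10] = 26  (first piece 4, then v[6]=17)
One optimal plan: pieces 6 + 4 (1 cut) → $28 − $2 = $26.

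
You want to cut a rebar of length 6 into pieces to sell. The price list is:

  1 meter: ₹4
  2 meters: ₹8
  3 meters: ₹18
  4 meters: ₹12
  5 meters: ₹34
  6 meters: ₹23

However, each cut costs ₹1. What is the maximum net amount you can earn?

Consider every possible first cut. net[k] is the best of p[i]+net[k−i] over all sellable i≤k, charging 1 whenever i<k.
net[1] = 4
net[2] = 8
net[3] = 18
net[4] = 21  (first piece 1, then net[3]=18)
net[5] = 34
net[6] = 37  (first piece 1, then net[5]=34)
One optimal plan: pieces 5 + 1 (1 cut) → ₹38 − ₹1 = ₹37.

37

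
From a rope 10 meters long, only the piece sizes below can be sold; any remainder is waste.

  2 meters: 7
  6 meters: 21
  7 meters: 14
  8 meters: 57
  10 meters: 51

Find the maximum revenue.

Build best[k] bottom-up: best[k] = max over allowed piece i of (p[i] + best[k−i]).
best[1] = 0
best[2] = 7
best[3] = 7
best[4] = 14  (first piece 2, then best[2]=7)
best[5] = 14
best[6] = max(7+14, 21+0) = 21
best[7] = max(7+14, 21+0, 14+0) = 21
best[8] = max(7+21, 21+7, 14+0, 57+0) = 57
best[9] = max(7+21, 21+7, 14+7, 57+0) = 57
best[10] = max(7+57, 21+14, 14+7, 57+7, 51+0) = 64
One optimal cutting: 8 + 2 → 64.

64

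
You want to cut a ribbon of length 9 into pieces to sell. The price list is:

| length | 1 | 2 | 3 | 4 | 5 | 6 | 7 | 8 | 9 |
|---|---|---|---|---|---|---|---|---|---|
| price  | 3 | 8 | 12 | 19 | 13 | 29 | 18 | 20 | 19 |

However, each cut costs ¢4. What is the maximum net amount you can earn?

Let v[k] be the best obtainable value from length k. For each k, try every first piece i and keep the best of price[i] + v[k−i] minus the 4 cut fee when i<k.
v[1] = 3
v[2] = max(3+3-4, 8+0) = 8
v[3] = max(3+8-4, 8+3-4, 12+0) = 12
v[4] = max(3+12-4, 8+8-4, 12+3-4, 19+0) = 19
v[5] = max(3+19-4, 8+12-4, 12+8-4, 19+3-4, 13+0) = 18
v[6] = max(3+18-4, 8+19-4, 12+12-4, 19+8-4, 13+3-4, 29+0) = 29
v[7] = max(3+29-4, 8+18-4, 12+19-4, …, 29+3-4, 18+0) = 28
v[8] = max(3+28-4, 8+29-4, 12+18-4, …, 18+3-4, 20+0) = 34
v[9] = max(3+34-4, 8+28-4, 12+29-4, …, 20+3-4, 19+0) = 37
One optimal plan: pieces 6 + 3 (1 cut) → ¢41 − ¢4 = ¢37.

37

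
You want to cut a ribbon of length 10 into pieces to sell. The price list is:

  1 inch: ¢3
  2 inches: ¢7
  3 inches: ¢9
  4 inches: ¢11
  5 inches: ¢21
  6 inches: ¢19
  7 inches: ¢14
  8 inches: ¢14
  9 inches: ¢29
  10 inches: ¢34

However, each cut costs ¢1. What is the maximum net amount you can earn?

Consider every possible first cut. v[k] is the best of p[i]+v[k−i] over all sellable i≤k, charging 1 whenever i<k.
v[1] = 3
v[2] = max(3+3-1, 7+0) = 7
v[3] = max(3+7-1, 7+3-1, 9+0) = 9
v[4] = max(3+9-1, 7+7-1, 9+3-1, 11+0) = 13
v[5] = max(3+13-1, 7+9-1, 9+7-1, 11+3-1, 21+0) = 21
v[6] = max(3+21-1, 7+13-1, 9+9-1, 11+7-1, 21+3-1, 19+0) = 23
v[7] = max(3+23-1, 7+21-1, 9+13-1, …, 19+3-1, 14+0) = 27
v[8] = max(3+27-1, 7+23-1, 9+21-1, …, 14+3-1, 14+0) = 29
v[9] = max(3+29-1, 7+27-1, 9+23-1, …, 14+3-1, 29+0) = 33
v[10] = max(3+33-1, 7+29-1, 9+27-1, …, 29+3-1, 34+0) = 41
One optimal plan: pieces 5 + 5 (1 cut) → ¢42 − ¢1 = ¢41.

41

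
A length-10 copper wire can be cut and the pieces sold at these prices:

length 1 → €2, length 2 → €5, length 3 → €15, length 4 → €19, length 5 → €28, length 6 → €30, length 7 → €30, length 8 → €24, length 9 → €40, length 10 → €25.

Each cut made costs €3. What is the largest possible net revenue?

Let v[k] be the best obtainable value from length k. For each k, try every first piece i and keep the best of price[i] + v[k−i] minus the 3 cut fee when i<k.
v[1] = 2
v[2] = max(2+2-3, 5+0) = 5
v[3] = max(2+5-3, 5+2-3, 15+0) = 15
v[4] = max(2+15-3, 5+5-3, 15+2-3, 19+0) = 19
v[5] = max(2+19-3, 5+15-3, 15+5-3, 19+2-3, 28+0) = 28
v[6] = max(2+28-3, 5+19-3, 15+15-3, 19+5-3, 28+2-3, 30+0) = 30
v[7] = max(2+30-3, 5+28-3, 15+19-3, …, 30+2-3, 30+0) = 31
v[8] = max(2+31-3, 5+30-3, 15+28-3, …, 30+2-3, 24+0) = 40
v[9] = max(2+40-3, 5+31-3, 15+30-3, …, 24+2-3, 40+0) = 44
v[10] = max(2+44-3, 5+40-3, 15+31-3, …, 40+2-3, 25+0) = 53
One optimal plan: pieces 5 + 5 (1 cut) → €56 − €3 = €53.

53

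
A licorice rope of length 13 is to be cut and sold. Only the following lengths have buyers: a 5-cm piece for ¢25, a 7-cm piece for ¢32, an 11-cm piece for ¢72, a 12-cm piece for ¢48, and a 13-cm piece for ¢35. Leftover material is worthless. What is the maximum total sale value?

72

Build f[k] bottom-up: f[k] = max over allowed piece i of (p[i] + f[k−i]).
f[1] = 0
f[2] = 0
f[3] = 0
f[4] = 0
f[5] = 25
f[6] = 25
f[7] = 32
f[8] = 32
f[9] = 32
f[10] = 50  (first piece 5, then f[5]=25)
f[11] = 72
f[12] = 72
f[13] = 72
One optimal cutting: pieces 11 with 2 cm of scrap → ¢72.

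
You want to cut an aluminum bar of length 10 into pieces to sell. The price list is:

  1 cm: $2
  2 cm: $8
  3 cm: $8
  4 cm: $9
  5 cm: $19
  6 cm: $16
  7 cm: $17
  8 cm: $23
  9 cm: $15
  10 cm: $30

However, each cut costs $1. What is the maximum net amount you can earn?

37

Consider every possible first cut. v[k] is the best of p[i]+v[k−i] over all sellable i≤k, charging 1 whenever i<k.
v[1] = 2
v[2] = max(2+2-1, 8+0) = 8
v[3] = max(2+8-1, 8+2-1, 8+0) = 9
v[4] = max(2+9-1, 8+8-1, 8+2-1, 9+0) = 15
v[5] = max(2+15-1, 8+9-1, 8+8-1, 9+2-1, 19+0) = 19
v[6] = max(2+19-1, 8+15-1, 8+9-1, 9+8-1, 19+2-1, 16+0) = 22
v[7] = max(2+22-1, 8+19-1, 8+15-1, …, 16+2-1, 17+0) = 26
v[8] = max(2+26-1, 8+22-1, 8+19-1, …, 17+2-1, 23+0) = 29
v[9] = max(2+29-1, 8+26-1, 8+22-1, …, 23+2-1, 15+0) = 33
v[10] = max(2+33-1, 8+29-1, 8+26-1, …, 15+2-1, 30+0) = 37
One optimal plan: pieces 5 + 5 (1 cut) → $38 − $1 = $37.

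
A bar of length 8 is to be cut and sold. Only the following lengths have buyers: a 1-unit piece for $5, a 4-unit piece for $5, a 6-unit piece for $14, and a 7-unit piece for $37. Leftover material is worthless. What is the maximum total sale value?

42

Build f[k] bottom-up: f[k] = max over allowed piece i of (p[i] + f[k−i]).
f[1] = 5
f[2] = 10  (first piece 1, then f[1]=5)
f[3] = 15  (first piece 1, then f[2]=10)
f[4] = max(5+15, 5+0) = 20
f[5] = max(5+20, 5+5) = 25
f[6] = max(5+25, 5+10, 14+0) = 30
f[7] = max(5+30, 5+15, 14+5, 37+0) = 37
f[8] = max(5+37, 5+20, 14+10, 37+5) = 42
One optimal cutting: 7 + 1 → $42.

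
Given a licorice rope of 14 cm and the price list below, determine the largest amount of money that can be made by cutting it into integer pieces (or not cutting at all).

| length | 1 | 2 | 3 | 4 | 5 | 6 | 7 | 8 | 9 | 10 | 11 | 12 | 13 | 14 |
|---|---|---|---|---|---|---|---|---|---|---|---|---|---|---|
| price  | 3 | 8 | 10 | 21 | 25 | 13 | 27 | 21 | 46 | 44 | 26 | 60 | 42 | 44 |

Build r[k] bottom-up: r[k] = max over allowed piece i of (p[i] + r[k−i]).
r[1] = 3
r[2] = max(3+3, 8+0) = 8
r[3] = max(3+8, 8+3, 10+0) = 11
r[4] = max(3+11, 8+8, 10+3, 21+0) = 21
r[5] = max(3+21, 8+11, 10+8, 21+3, 25+0) = 25
r[6] = max(3+25, 8+21, 10+11, 21+8, 25+3, 13+0) = 29
r[7] = max(3+29, 8+25, 10+21, …, 13+3, 27+0) = 33
r[8] = max(3+33, 8+29, 10+25, …, 27+3, 21+0) = 42
r[9] = max(3+42, 8+33, 10+29, …, 21+3, 46+0) = 46
r[10] = max(3+46, 8+42, 10+33, …, 46+3, 44+0) = 50
r[11] = max(3+50, 8+46, 10+42, …, 44+3, 26+0) = 54
r[12] = max(3+54, 8+50, 10+46, …, 26+3, 60+0) = 63
r[13] = max(3+63, 8+54, 10+50, …, 60+3, 42+0) = 67
r[14] = max(3+67, 8+63, 10+54, …, 42+3, 44+0) = 71
One optimal cutting: 4 + 4 + 4 + 2 → ¢21 + ¢21 + ¢21 + ¢8 = ¢71.

71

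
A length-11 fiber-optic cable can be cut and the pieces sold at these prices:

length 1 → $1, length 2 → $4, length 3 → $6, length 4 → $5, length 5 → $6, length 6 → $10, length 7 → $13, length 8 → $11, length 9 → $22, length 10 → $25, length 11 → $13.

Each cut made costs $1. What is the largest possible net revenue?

Let net[k] be the best obtainable value from length k. For each k, try every first piece i and keep the best of price[i] + net[k−i] minus the 1 cut fee when i<k.
net[1] = 1
net[2] = 4
net[3] = 6
net[4] = 7  (first piece 2, then net[2]=4)
net[5] = 9  (first piece 2, then net[3]=6)
net[6] = 11  (first piece 3, then net[3]=6)
net[7] = 13
net[8] = 14  (first piece 2, then net[6]=11)
net[9] = 22
net[10] = 25
net[11] = 25  (first piece 1, then net[10]=25)
One optimal plan: pieces 10 + 1 (1 cut) → $26 − $1 = $25.

25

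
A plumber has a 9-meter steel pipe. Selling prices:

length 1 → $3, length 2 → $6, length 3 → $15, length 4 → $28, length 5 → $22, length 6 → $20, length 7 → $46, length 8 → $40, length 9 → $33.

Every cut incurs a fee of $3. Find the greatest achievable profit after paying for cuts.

53

Build net[k] bottom-up: net[k] = max over allowed piece i of (p[i] + net[k−i]) − 3 per cut.
net[1] = 3
net[2] = max(3+3-3, 6+0) = 6
net[3] = max(3+6-3, 6+3-3, 15+0) = 15
net[4] = max(3+15-3, 6+6-3, 15+3-3, 28+0) = 28
net[5] = max(3+28-3, 6+15-3, 15+6-3, 28+3-3, 22+0) = 28
net[6] = max(3+28-3, 6+28-3, 15+15-3, 28+6-3, 22+3-3, 20+0) = 31
net[7] = max(3+31-3, 6+28-3, 15+28-3, …, 20+3-3, 46+0) = 46
net[8] = max(3+46-3, 6+31-3, 15+28-3, …, 46+3-3, 40+0) = 53
net[9] = max(3+53-3, 6+46-3, 15+31-3, …, 40+3-3, 33+0) = 53
One optimal plan: pieces 4 + 4 + 1 (2 cuts) → $59 − $6 = $53.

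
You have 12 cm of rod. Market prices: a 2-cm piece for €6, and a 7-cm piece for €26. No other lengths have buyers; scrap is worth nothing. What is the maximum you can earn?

Build r[k] bottom-up: r[k] = max over allowed piece i of (p[i] + r[k−i]).
r[1] = 0
r[2] = 6
r[3] = 6
r[4] = 12  (first piece 2, then r[2]=6)
r[5] = 12
r[6] = 18  (first piece 2, then r[4]=12)
r[7] = max(6+12, 26+0) = 26
r[8] = max(6+18, 26+0) = 26
r[9] = max(6+26, 26+6) = 32
r[10] = max(6+26, 26+6) = 32
r[11] = max(6+32, 26+12) = 38
r[12] = max(6+32, 26+12) = 38
One optimal cutting: pieces 7 + 2 + 2 with 1 cm of scrap → €38.

38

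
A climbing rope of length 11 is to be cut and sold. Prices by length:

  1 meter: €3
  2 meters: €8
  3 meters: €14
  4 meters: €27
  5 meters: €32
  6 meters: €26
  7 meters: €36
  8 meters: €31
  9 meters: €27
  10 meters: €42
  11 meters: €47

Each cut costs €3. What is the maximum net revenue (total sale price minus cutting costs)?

62

Build v[k] bottom-up: v[k] = max over allowed piece i of (p[i] + v[k−i]) − 3 per cut.
v[1] = 3
v[2] = max(3+3-3, 8+0) = 8
v[3] = max(3+8-3, 8+3-3, 14+0) = 14
v[4] = max(3+14-3, 8+8-3, 14+3-3, 27+0) = 27
v[5] = max(3+27-3, 8+14-3, 14+8-3, 27+3-3, 32+0) = 32
v[6] = max(3+32-3, 8+27-3, 14+14-3, 27+8-3, 32+3-3, 26+0) = 32
v[7] = max(3+32-3, 8+32-3, 14+27-3, …, 26+3-3, 36+0) = 38
v[8] = max(3+38-3, 8+32-3, 14+32-3, …, 36+3-3, 31+0) = 51
v[9] = max(3+51-3, 8+38-3, 14+32-3, …, 31+3-3, 27+0) = 56
v[10] = max(3+56-3, 8+51-3, 14+38-3, …, 27+3-3, 42+0) = 61
v[11] = max(3+61-3, 8+56-3, 14+51-3, …, 42+3-3, 47+0) = 62
One optimal plan: pieces 4 + 4 + 3 (2 cuts) → €68 − €6 = €62.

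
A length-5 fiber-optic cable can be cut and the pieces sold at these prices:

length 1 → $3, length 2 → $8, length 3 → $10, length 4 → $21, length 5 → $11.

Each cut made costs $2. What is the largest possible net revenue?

22

Consider every possible first cut. r[k] is the best of p[i]+r[k−i] over all sellable i≤k, charging 2 whenever i<k.
r[1] = 3
r[2] = 8
r[3] = 10
r[4] = 21
r[5] = 22  (first piece 1, then r[4]=21)
One optimal plan: pieces 4 + 1 (1 cut) → $24 − $2 = $22.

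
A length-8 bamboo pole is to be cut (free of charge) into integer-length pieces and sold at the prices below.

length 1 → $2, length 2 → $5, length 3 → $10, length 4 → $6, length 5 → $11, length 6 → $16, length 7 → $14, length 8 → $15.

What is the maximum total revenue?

Let v[k] be the best obtainable value from length k. For each k, try every first piece i and keep the best of price[i] + v[k−i].
v[1] = 2
v[2] = 5
v[3] = 10
v[4] = 12  (first piece 1, then v[3]=10)
v[5] = 15  (first piece 2, then v[3]=10)
v[6] = 20  (first piece 3, then v[3]=10)
v[7] = 22  (first piece 1, then v[6]=20)
v[8] = 25  (first piece 2, then v[6]=20)
One optimal cutting: 3 + 3 + 2 → $10 + $10 + $5 = $25.

25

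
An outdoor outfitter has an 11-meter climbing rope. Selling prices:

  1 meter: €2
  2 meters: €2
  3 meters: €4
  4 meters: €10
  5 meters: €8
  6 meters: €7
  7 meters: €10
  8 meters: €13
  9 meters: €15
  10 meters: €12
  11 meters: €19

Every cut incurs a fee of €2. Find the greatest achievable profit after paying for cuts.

Consider every possible first cut. r[k] is the best of p[i]+r[k−i] over all sellable i≤k, charging 2 whenever i<k.
r[1] = 2
r[2] = 2  (first piece 1, then r[1]=2)
r[3] = 4
r[4] = 10
r[5] = 10  (first piece 1, then r[4]=10)
r[6] = 10  (first piece 1, then r[5]=10)
r[7] = 12  (first piece 3, then r[4]=10)
r[8] = 18  (first piece 4, then r[4]=10)
r[9] = 18  (first piece 1, then r[8]=18)
r[10] = 18  (first piece 1, then r[9]=18)
r[11] = 20  (first piece 3, then r[8]=18)
One optimal plan: pieces 4 + 4 + 3 (2 cuts) → €24 − €4 = €20.

20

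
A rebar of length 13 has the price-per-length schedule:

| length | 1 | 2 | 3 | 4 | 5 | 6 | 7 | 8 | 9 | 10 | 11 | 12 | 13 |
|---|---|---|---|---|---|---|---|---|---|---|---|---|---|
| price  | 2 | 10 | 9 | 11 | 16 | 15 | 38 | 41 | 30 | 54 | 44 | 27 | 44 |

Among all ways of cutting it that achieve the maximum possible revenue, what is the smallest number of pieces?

Consider every possible first cut. r[k] is the best of p[i]+r[k−i] over all sellable i≤k.
r[1] = 2
r[2] = 10
r[3] = 12  (first piece 1, then r[2]=10)
r[4] = 20  (first piece 2, then r[2]=10)
r[5] = 22  (first piece 1, then r[4]=20)
r[6] = 30  (first piece 2, then r[4]=20)
r[7] = 38
r[8] = 41
r[9] = 48  (first piece 2, then r[7]=38)
r[10] = 54
r[11] = 58  (first piece 2, then r[9]=48)
r[12] = 64  (first piece 2, then r[10]=54)
r[13] = 68  (first piece 2, then r[11]=58)
Maximum revenue is ₹68.
Now minimize piece count subject to staying optimal: for each k, pieces[k] = 1 + min over i with p[i]+r[k−i]=r[k] of pieces[k−i].
pieces[10] = 1
pieces[11] = 3
pieces[12] = 2
pieces[13] = 4

4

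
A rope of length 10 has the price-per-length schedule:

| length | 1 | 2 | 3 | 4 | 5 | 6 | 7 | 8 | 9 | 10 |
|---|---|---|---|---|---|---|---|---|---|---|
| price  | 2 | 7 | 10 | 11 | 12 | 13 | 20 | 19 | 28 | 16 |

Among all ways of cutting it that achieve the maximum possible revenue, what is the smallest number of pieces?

5

Consider every possible first cut. r[k] is the best of p[i]+r[k−i] over all sellable i≤k.
r[1] = 2
r[2] = max(2+2, 7+0) = 7
r[3] = max(2+7, 7+2, 10+0) = 10
r[4] = max(2+10, 7+7, 10+2, 11+0) = 14
r[5] = max(2+14, 7+10, 10+7, 11+2, 12+0) = 17
r[6] = max(2+17, 7+14, 10+10, 11+7, 12+2, 13+0) = 21
r[7] = max(2+21, 7+17, 10+14, …, 13+2, 20+0) = 24
r[8] = max(2+24, 7+21, 10+17, …, 20+2, 19+0) = 28
r[9] = max(2+28, 7+24, 10+21, …, 19+2, 28+0) = 31
r[10] = max(2+31, 7+28, 10+24, …, 28+2, 16+0) = 35
Maximum revenue is €35.
Now minimize piece count subject to staying optimal: for each k, pieces[k] = 1 + min over i with p[i]+r[k−i]=r[k] of pieces[k−i].
pieces[7] = 3
pieces[8] = 4
pieces[9] = 4
pieces[10] = 5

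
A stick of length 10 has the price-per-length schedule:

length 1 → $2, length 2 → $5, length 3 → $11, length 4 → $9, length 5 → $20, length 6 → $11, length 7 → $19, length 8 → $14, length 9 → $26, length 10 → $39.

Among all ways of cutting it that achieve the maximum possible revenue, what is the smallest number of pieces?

Consider every possible first cut. r[k] is the best of p[i]+r[k−i] over all sellable i≤k.
r[1] = 2
r[2] = max(2+2, 5+0) = 5
r[3] = max(2+5, 5+2, 11+0) = 11
r[4] = max(2+11, 5+5, 11+2, 9+0) = 13
r[5] = max(2+13, 5+11, 11+5, 9+2, 20+0) = 20
r[6] = max(2+20, 5+13, 11+11, 9+5, 20+2, 11+0) = 22
r[7] = max(2+22, 5+20, 11+13, …, 11+2, 19+0) = 25
r[8] = max(2+25, 5+22, 11+20, …, 19+2, 14+0) = 31
r[9] = max(2+31, 5+25, 11+22, …, 14+2, 26+0) = 33
r[10] = max(2+33, 5+31, 11+25, …, 26+2, 39+0) = 40
Maximum revenue is $40.
Now minimize piece count subject to staying optimal: for each k, pieces[k] = 1 + min over i with p[i]+r[k−i]=r[k] of pieces[k−i].
pieces[7] = 2
pieces[8] = 2
pieces[9] = 3
pieces[10] = 2

2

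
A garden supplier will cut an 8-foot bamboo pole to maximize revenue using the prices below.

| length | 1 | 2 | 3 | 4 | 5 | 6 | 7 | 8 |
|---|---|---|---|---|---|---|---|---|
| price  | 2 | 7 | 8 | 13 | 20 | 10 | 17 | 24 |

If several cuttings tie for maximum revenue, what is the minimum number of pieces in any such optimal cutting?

3

Let r[k] be the best obtainable value from length k. For each k, try every first piece i and keep the best of price[i] + r[k−i].
r[1] = 2
r[2] = max(2+2, 7+0) = 7
r[3] = max(2+7, 7+2, 8+0) = 9
r[4] = max(2+9, 7+7, 8+2, 13+0) = 14
r[5] = max(2+14, 7+9, 8+7, 13+2, 20+0) = 20
r[6] = max(2+20, 7+14, 8+9, 13+7, 20+2, 10+0) = 22
r[7] = max(2+22, 7+20, 8+14, …, 10+2, 17+0) = 27
r[8] = max(2+27, 7+22, 8+20, …, 17+2, 24+0) = 29
Maximum revenue is $29.
Now minimize piece count subject to staying optimal: for each k, pieces[k] = 1 + min over i with p[i]+r[k−i]=r[k] of pieces[k−i].
pieces[5] = 1
pieces[6] = 2
pieces[7] = 2
pieces[8] = 3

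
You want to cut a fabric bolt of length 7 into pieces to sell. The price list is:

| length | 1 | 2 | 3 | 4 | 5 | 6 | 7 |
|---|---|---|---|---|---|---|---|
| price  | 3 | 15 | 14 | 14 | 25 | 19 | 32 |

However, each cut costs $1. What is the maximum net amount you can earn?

Consider every possible first cut. net[k] is the best of p[i]+net[k−i] over all sellable i≤k, charging 1 whenever i<k.
net[1] = 3
net[2] = max(3+3-1, 15+0) = 15
net[3] = max(3+15-1, 15+3-1, 14+0) = 17
net[4] = max(3+17-1, 15+15-1, 14+3-1, 14+0) = 29
net[5] = max(3+29-1, 15+17-1, 14+15-1, 14+3-1, 25+0) = 31
net[6] = max(3+31-1, 15+29-1, 14+17-1, 14+15-1, 25+3-1, 19+0) = 43
net[7] = max(3+43-1, 15+31-1, 14+29-1, …, 19+3-1, 32+0) = 45
One optimal plan: pieces 2 + 2 + 2 + 1 (3 cuts) → $48 − $3 = $45.

45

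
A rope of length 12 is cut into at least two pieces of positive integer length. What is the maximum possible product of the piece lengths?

Fill g[k] for k=2..12: at each k try every first piece i and multiply by the better of (k−i) uncut or g[k−i].
g[2] = 1×max(1,0) = 1×1 = 1
g[3] = 1×max(2,1) = 1×2 = 2
g[4] = 2×max(2,1) = 2×2 = 4
g[5] = 2×max(3,2) = 2×3 = 6
g[6] = 3×max(3,2) = 3×3 = 9
g[7] = 2×max(5,6) = 2×6 = 12
g[8] = 2×max(6,9) = 2×9 = 18
g[9] = 3×max(6,9) = 3×9 = 27
g[10] = 2×max(8,18) = 2×18 = 36
g[11] = 2×max(9,27) = 2×27 = 54
g[12] = 3×max(9,27) = 3×27 = 81
One optimal split: 3 + 3 + 3 + 3; product 3×3×3×3 = 81.

81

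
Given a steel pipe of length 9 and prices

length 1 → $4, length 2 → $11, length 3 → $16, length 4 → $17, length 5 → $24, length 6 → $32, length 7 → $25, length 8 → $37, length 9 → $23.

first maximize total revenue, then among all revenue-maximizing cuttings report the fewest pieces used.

4

Consider every possible first cut. r[k] is the best of p[i]+r[k−i] over all sellable i≤k.
r[1] = 4
r[2] = max(4+4, 11+0) = 11
r[3] = max(4+11, 11+4, 16+0) = 16
r[4] = max(4+16, 11+11, 16+4, 17+0) = 22
r[5] = max(4+22, 11+16, 16+11, 17+4, 24+0) = 27
r[6] = max(4+27, 11+22, 16+16, 17+11, 24+4, 32+0) = 33
r[7] = max(4+33, 11+27, 16+22, …, 32+4, 25+0) = 38
r[8] = max(4+38, 11+33, 16+27, …, 25+4, 37+0) = 44
r[9] = max(4+44, 11+38, 16+33, …, 37+4, 23+0) = 49
Maximum revenue is $49.
Now minimize piece count subject to staying optimal: for each k, pieces[k] = 1 + min over i with p[i]+r[k−i]=r[k] of pieces[k−i].
pieces[6] = 3
pieces[7] = 3
pieces[8] = 4
pieces[9] = 4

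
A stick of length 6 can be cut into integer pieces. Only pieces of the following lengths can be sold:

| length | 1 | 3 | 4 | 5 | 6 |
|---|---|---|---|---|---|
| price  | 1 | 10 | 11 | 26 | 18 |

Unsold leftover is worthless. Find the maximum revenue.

27

Let best[k] be the best obtainable value from length k. For each k, try every first piece i and keep the best of price[i] + best[k−i].
best[1] = 1
best[2] = 2  (first piece 1, then best[1]=1)
best[3] = max(1+2, 10+0) = 10
best[4] = max(1+10, 10+1, 11+0) = 11
best[5] = max(1+11, 10+2, 11+1, 26+0) = 26
best[6] = max(1+26, 10+10, 11+2, 26+1, 18+0) = 27
One optimal cutting: 5 + 1 → €27.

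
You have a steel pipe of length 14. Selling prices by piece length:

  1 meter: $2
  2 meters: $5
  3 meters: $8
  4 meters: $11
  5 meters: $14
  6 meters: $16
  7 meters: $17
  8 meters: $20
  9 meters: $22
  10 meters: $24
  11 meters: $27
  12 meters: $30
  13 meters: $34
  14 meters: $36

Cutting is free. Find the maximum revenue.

39

Consider every possible first cut. v[k] is the best of p[i]+v[k−i] over all sellable i≤k.
v[1] = 2
v[2] = 5
v[3] = 8
v[4] = 11
v[5] = 14
v[6] = 16  (first piece 1, then v[5]=14)
v[7] = 19  (first piece 2, then v[5]=14)
v[8] = 22  (first piece 3, then v[5]=14)
v[9] = 25  (first piece 4, then v[5]=14)
v[10] = 28  (first piece 5, then v[5]=14)
v[11] = 30  (first piece 1, then v[10]=28)
v[12] = 33  (first piece 2, then v[10]=28)
v[13] = 36  (first piece 3, then v[10]=28)
v[14] = 39  (first piece 4, then v[10]=28)
One optimal cutting: 5 + 5 + 4 → $14 + $14 + $11 = $39.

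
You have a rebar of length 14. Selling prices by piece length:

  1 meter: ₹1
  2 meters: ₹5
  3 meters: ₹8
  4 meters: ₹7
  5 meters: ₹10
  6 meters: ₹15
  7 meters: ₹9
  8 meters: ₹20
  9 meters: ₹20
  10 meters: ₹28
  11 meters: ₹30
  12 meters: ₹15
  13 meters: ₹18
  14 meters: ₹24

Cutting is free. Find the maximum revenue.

38

Consider every possible first cut. r[k] is the best of p[i]+r[k−i] over all sellable i≤k.
r[1] = 1
r[2] = max(1+1, 5+0) = 5
r[3] = max(1+5, 5+1, 8+0) = 8
r[4] = max(1+8, 5+5, 8+1, 7+0) = 10
r[5] = max(1+10, 5+8, 8+5, 7+1, 10+0) = 13
r[6] = max(1+13, 5+10, 8+8, 7+5, 10+1, 15+0) = 16
r[7] = max(1+16, 5+13, 8+10, …, 15+1, 9+0) = 18
r[8] = max(1+18, 5+16, 8+13, …, 9+1, 20+0) = 21
r[9] = max(1+21, 5+18, 8+16, …, 20+1, 20+0) = 24
r[10] = max(1+24, 5+21, 8+18, …, 20+1, 28+0) = 28
r[11] = max(1+28, 5+24, 8+21, …, 28+1, 30+0) = 30
r[12] = max(1+30, 5+28, 8+24, …, 30+1, 15+0) = 33
r[13] = max(1+33, 5+30, 8+28, …, 15+1, 18+0) = 36
r[14] = max(1+36, 5+33, 8+30, …, 18+1, 24+0) = 38
One optimal cutting: 10 + 2 + 2 → ₹28 + ₹5 + ₹5 = ₹38.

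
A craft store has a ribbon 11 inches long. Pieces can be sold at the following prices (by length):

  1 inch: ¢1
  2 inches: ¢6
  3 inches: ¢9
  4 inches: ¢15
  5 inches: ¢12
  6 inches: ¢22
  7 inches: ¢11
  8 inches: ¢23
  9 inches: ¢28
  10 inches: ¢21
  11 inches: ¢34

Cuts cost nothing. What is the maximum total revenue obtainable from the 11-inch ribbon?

Build v[k] bottom-up: v[k] = max over allowed piece i of (p[i] + v[k−i]).
v[1] = 1
v[2] = max(1+1, 6+0) = 6
v[3] = max(1+6, 6+1, 9+0) = 9
v[4] = max(1+9, 6+6, 9+1, 15+0) = 15
v[5] = max(1+15, 6+9, 9+6, 15+1, 12+0) = 16
v[6] = max(1+16, 6+15, 9+9, 15+6, 12+1, 22+0) = 22
v[7] = max(1+22, 6+16, 9+15, …, 22+1, 11+0) = 24
v[8] = max(1+24, 6+22, 9+16, …, 11+1, 23+0) = 30
v[9] = max(1+30, 6+24, 9+22, …, 23+1, 28+0) = 31
v[10] = max(1+31, 6+30, 9+24, …, 28+1, 21+0) = 37
v[11] = max(1+37, 6+31, 9+30, …, 21+1, 34+0) = 39
One optimal cutting: 4 + 4 + 3 → ¢15 + ¢15 + ¢9 = ¢39.

39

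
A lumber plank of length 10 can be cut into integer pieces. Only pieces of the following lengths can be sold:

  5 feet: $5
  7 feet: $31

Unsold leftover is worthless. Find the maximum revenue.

31

Let f[k] be the best obtainable value from length k. For each k, try every first piece i and keep the best of price[i] + f[k−i].
f[1] = 0
f[2] = 0
f[3] = 0
f[4] = 0
f[5] = 5
f[6] = 5
f[7] = max(5+0, 31+0) = 31
f[8] = max(5+0, 31+0) = 31
f[9] = max(5+0, 31+0) = 31
f[10] = max(5+5, 31+0) = 31
One optimal cutting: pieces 7 with 3 feet of scrap → $31.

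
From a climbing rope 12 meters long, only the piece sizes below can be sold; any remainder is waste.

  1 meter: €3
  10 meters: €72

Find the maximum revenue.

78

Let f[k] be the best obtainable value from length k. For each k, try every first piece i and keep the best of price[i] + f[k−i].
f[1] = 3
f[2] = 6  (first piece 1, then f[1]=3)
f[3] = 9  (first piece 1, then f[2]=6)
f[4] = 12  (first piece 1, then f[3]=9)
f[5] = 15  (first piece 1, then f[4]=12)
f[6] = 18  (first piece 1, then f[5]=15)
f[7] = 21  (first piece 1, then f[6]=18)
f[8] = 24  (first piece 1, then f[7]=21)
f[9] = 27  (first piece 1, then f[8]=24)
f[10] = max(3+27, 72+0) = 72
f[11] = max(3+72, 72+3) = 75
f[12] = max(3+75, 72+6) = 78
One optimal cutting: 10 + 1 + 1 → €78.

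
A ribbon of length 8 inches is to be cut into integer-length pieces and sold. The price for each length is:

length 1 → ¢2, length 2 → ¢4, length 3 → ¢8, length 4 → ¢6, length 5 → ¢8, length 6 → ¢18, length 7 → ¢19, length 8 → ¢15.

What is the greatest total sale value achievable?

22

Build best[k] bottom-up: best[k] = max over allowed piece i of (p[i] + best[k−i]).
best[1] = 2
best[2] = 4  (first piece 1, then best[1]=2)
best[3] = 8
best[4] = 10  (first piece 1, then best[3]=8)
best[5] = 12  (first piece 1, then best[4]=10)
best[6] = 18
best[7] = 20  (first piece 1, then best[6]=18)
best[8] = 22  (first piece 1, then best[7]=20)
One optimal cutting: 6 + 1 + 1 → ¢18 + ¢2 + ¢2 = ¢22.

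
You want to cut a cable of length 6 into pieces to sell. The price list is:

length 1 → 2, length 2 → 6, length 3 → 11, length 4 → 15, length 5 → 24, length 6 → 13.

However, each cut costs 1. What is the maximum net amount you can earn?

25

Build net[k] bottom-up: net[k] = max over allowed piece i of (p[i] + net[k−i]) − 1 per cut.
net[1] = 2
net[2] = max(2+2-1, 6+0) = 6
net[3] = max(2+6-1, 6+2-1, 11+0) = 11
net[4] = max(2+11-1, 6+6-1, 11+2-1, 15+0) = 15
net[5] = max(2+15-1, 6+11-1, 11+6-1, 15+2-1, 24+0) = 24
net[6] = max(2+24-1, 6+15-1, 11+11-1, 15+6-1, 24+2-1, 13+0) = 25
One optimal plan: pieces 5 + 1 (1 cut) → 26 − 1 = 25.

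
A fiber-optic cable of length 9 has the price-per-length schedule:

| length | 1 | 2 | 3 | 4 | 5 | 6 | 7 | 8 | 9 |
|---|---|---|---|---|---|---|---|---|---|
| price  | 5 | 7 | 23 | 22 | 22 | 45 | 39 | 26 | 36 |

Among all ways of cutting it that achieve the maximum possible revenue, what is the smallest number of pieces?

3

Let r[k] be the best obtainable value from length k. For each k, try every first piece i and keep the best of price[i] + r[k−i].
r[1] = 5
r[2] = 10  (first piece 1, then r[1]=5)
r[3] = 23
r[4] = 28  (first piece 1, then r[3]=23)
r[5] = 33  (first piece 1, then r[4]=28)
r[6] = 46  (first piece 3, then r[3]=23)
r[7] = 51  (first piece 1, then r[6]=46)
r[8] = 56  (first piece 1, then r[7]=51)
r[9] = 69  (first piece 3, then r[6]=46)
Maximum revenue is $69.
Now minimize piece count subject to staying optimal: for each k, pieces[k] = 1 + min over i with p[i]+r[k−i]=r[k] of pieces[k−i].
pieces[6] = 2
pieces[7] = 3
pieces[8] = 4
pieces[9] = 3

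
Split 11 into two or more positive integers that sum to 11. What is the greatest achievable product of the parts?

54

Define m[k] = max over 1≤i<k of i · max(k−i, m[k−i]); the inner max lets the remainder stay uncut if that's better.
m[2] = 1*max(1,0) = 1*1 = 1
m[3] = max(1*2, 2*1) = 2
m[4] = max(1*3, 2*2, 3*1) = 4
m[5] = max(1*4, 2*3, 3*2, 4*1) = 6
m[6] = max(1*6, 2*4, 3*3, 4*2, 5*1) = 9
m[7] = max(1*9, 2*6, 3*4, 4*3, 5*2, 6*1) = 12
m[8] = max(1*12, 2*9, 3*6, …, 6*2, 7*1) = 18
m[9] = max(1*18, 2*12, 3*9, …, 7*2, 8*1) = 27
m[10] = max(1*27, 2*18, 3*12, …, 8*2, 9*1) = 36
m[11] = max(1*36, 2*27, 3*18, …, 9*2, 10*1) = 54
One optimal split: 3 + 3 + 3 + 2; product 3*3*3*2 = 54.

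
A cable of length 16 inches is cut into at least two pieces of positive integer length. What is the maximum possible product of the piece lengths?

324

Fill prod[k] for k=2..16: at each k try every first piece i and multiply by the better of (k−i) uncut or prod[k−i].
prod[2] = 1*max(1,0) = 1*1 = 1
prod[3] = max(1*2, 2*1) = 2
prod[4] = max(1*3, 2*2, 3*1) = 4
prod[5] = max(1*4, 2*3, 3*2, 4*1) = 6
prod[6] = max(1*6, 2*4, 3*3, 4*2, 5*1) = 9
prod[7] = max(1*9, 2*6, 3*4, 4*3, 5*2, 6*1) = 12
prod[8] = max(1*12, 2*9, 3*6, …, 6*2, 7*1) = 18
prod[9] = max(1*18, 2*12, 3*9, …, 7*2, 8*1) = 27
prod[10] = max(1*27, 2*18, 3*12, …, 8*2, 9*1) = 36
prod[11] = max(1*36, 2*27, 3*18, …, 9*2, 10*1) = 54
prod[12] = max(1*54, 2*36, 3*27, …, 10*2, 11*1) = 81
prod[13] = max(1*81, 2*54, 3*36, …, 11*2, 12*1) = 108
prod[14] = max(1*108, 2*81, 3*54, …, 12*2, 13*1) = 162
prod[15] = max(1*162, 2*108, 3*81, …, 13*2, 14*1) = 243
prod[16] = max(1*243, 2*162, 3*108, …, 14*2, 15*1) = 324
One optimal split: 3 + 3 + 3 + 3 + 2 + 2; product 3*3*3*3*2*2 = 324.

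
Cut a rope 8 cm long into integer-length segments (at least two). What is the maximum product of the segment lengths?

18

Fill m[k] for k=2..8: at each k try every first piece i and multiply by the better of (k−i) uncut or m[k−i].
m[2] = 1*max(1,0) = 1*1 = 1
m[3] = 1*max(2,1) = 1*2 = 2
m[4] = 2*max(2,1) = 2*2 = 4
m[5] = 2*max(3,2) = 2*3 = 6
m[6] = 3*max(3,2) = 3*3 = 9
m[7] = 2*max(5,6) = 2*6 = 12
m[8] = 2*max(6,9) = 2*9 = 18
One optimal split: 3 + 3 + 2; product 3*3*2 = 18.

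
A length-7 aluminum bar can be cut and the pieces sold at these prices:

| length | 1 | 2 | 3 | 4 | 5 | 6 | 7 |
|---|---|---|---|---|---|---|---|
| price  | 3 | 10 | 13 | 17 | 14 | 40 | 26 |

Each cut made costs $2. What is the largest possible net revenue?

41

Consider every possible first cut. net[k] is the best of p[i]+net[k−i] over all sellable i≤k, charging 2 whenever i<k.
net[1] = 3
net[2] = 10
net[3] = 13
net[4] = 18  (first piece 2, then net[2]=10)
net[5] = 21  (first piece 2, then net[3]=13)
net[6] = 40
net[7] = 41  (first piece 1, then net[6]=40)
One optimal plan: pieces 6 + 1 (1 cut) → $43 − $2 = $41.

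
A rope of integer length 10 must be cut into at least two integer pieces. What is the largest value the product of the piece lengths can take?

36

Define P[k] = max over 1≤i<k of i · max(k−i, P[k−i]); the inner max lets the remainder stay uncut if that's better.
Small cases: P[2]=1, P[3]=2, P[4]=4.
P[5] = 2×max(3,2) = 2×3 = 6
P[6] = 3×max(3,2) = 3×3 = 9
P[7] = 2×max(5,6) = 2×6 = 12
P[8] = 2×max(6,9) = 2×9 = 18
P[9] = 3×max(6,9) = 3×9 = 27
P[10] = 2×max(8,18) = 2×18 = 36
One optimal split: 3 + 3 + 2 + 2; product 3×3×2×2 = 36.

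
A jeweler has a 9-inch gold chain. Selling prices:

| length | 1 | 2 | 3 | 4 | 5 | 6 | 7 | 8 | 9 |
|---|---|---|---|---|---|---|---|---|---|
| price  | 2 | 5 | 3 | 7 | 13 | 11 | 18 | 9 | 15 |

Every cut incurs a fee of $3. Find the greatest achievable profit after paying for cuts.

Let net[k] be the best obtainable value from length k. For each k, try every first piece i and keep the best of price[i] + net[k−i] minus the 3 cut fee when i<k.
net[1] = 2
net[2] = 5
net[3] = 4  (first piece 1, then net[2]=5)
net[4] = 7  (first piece 2, then net[2]=5)
net[5] = 13
net[6] = 12  (first piece 1, then net[5]=13)
net[7] = 18
net[8] = 17  (first piece 1, then net[7]=18)
net[9] = 20  (first piece 2, then net[7]=18)
One optimal plan: pieces 7 + 2 (1 cut) → $23 − $3 = $20.

20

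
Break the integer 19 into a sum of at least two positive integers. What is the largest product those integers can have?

Fill m[k] for k=2..19: at each k try every first piece i and multiply by the better of (k−i) uncut or m[k−i].
m[2] = 1·max(1,0) = 1·1 = 1
m[3] = 1·max(2,1) = 1·2 = 2
m[4] = 2·max(2,1) = 2·2 = 4
m[5] = 2·max(3,2) = 2·3 = 6
m[6] = 3·max(3,2) = 3·3 = 9
m[7] = 2·max(5,6) = 2·6 = 12
m[8] = 2·max(6,9) = 2·9 = 18
m[9] = 3·max(6,9) = 3·9 = 27
m[10] = 2·max(8,18) = 2·18 = 36
m[11] = 2·max(9,27) = 2·27 = 54
m[12] = 3·max(9,27) = 3·27 = 81
m[13] = 2·max(11,54) = 2·54 = 108
m[14] = 2·max(12,81) = 2·81 = 162
m[15] = 3·max(12,81) = 3·81 = 243
m[16] = 2·max(14,162) = 2·162 = 324
m[17] = 2·max(15,243) = 2·243 = 486
m[18] = 3·max(15,243) = 3·243 = 729
m[19] = 2·max(17,486) = 2·486 = 972
One optimal split: 3 + 3 + 3 + 3 + 3 + 2 + 2; product 3·3·3·3·3·2·2 = 972.

972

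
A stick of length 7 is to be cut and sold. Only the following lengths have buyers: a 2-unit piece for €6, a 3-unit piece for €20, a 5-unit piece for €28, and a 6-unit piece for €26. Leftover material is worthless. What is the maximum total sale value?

40

Consider every possible first cut. r[k] is the best of p[i]+r[k−i] over all sellable i≤k.
r[1] = 0
r[2] = 6
r[3] = max(6+0, 20+0) = 20
r[4] = max(6+6, 20+0) = 20
r[5] = max(6+20, 20+6, 28+0) = 28
r[6] = max(6+20, 20+20, 28+0, 26+0) = 40
r[7] = max(6+28, 20+20, 28+6, 26+0) = 40
One optimal cutting: pieces 3 + 3 with 1 unit of scrap → €40.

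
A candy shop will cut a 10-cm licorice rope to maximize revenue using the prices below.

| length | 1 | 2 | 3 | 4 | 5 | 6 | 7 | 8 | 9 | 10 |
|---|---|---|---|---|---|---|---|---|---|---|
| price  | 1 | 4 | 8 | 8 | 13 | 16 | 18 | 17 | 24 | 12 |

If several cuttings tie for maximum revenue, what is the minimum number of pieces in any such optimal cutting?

2

Consider every possible first cut. r[k] is the best of p[i]+r[k−i] over all sellable i≤k.
r[1] = 1
r[2] = 4
r[3] = 8
r[4] = 9  (first piece 1, then r[3]=8)
r[5] = 13
r[6] = 16  (first piece 3, then r[3]=8)
r[7] = 18
r[8] = 21  (first piece 3, then r[5]=13)
r[9] = 24  (first piece 3, then r[6]=16)
r[10] = 26  (first piece 3, then r[7]=18)
Maximum revenue is ¢26.
Now minimize piece count subject to staying optimal: for each k, pieces[k] = 1 + min over i with p[i]+r[k−i]=r[k] of pieces[k−i].
pieces[7] = 1
pieces[8] = 2
pieces[9] = 1
pieces[10] = 2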